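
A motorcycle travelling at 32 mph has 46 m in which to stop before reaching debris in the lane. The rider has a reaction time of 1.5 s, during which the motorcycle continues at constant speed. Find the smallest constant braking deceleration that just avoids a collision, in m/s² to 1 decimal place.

Required deceleration ≈ 4.2 m/s²

32 mph × 0.44704 = 14.3053 m/s.
Distance covered during reaction = 14.3053 × 1.5 = 21.458 m.
Distance available for braking: 46 − 21.458 = 24.542 m.
v² = 2a·d ⇒ a = v²/(2d) = 14.3053² / (2 × 24.542) = 204.642 / 49.084 = 4.1692 m/s².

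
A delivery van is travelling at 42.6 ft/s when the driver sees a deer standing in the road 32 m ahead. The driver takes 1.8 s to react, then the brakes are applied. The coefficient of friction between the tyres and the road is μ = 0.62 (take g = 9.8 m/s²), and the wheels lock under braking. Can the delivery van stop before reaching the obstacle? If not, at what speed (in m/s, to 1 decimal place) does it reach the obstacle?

No — it strikes the obstacle at 8.0 m/s

42.6 ft/s × 0.3048 = 12.9845 m/s.
a = μg = 0.62 × 9.8 = 6.076 m/s².
Reaction distance = 12.9845 × 1.8 = 23.372 m.
Braking distance needed to stop: v²/(2a) = 168.597 / 12.152 = 13.874 m, so total needed = 23.372 + 13.874 = 37.246 m > 32 m — it cannot stop.
Distance remaining when braking begins: 32 − 23.372 = 8.628 m.
v² = v₀² − 2a·d = 168.597 − 2 × 6.076 × 8.628 = 63.750 m²/s².
v = √63.750 = 7.984 m/s.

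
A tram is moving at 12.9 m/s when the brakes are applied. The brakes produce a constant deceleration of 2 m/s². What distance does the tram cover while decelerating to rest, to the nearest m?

Braking distance = v²/(2a) = 12.9000² / (2 × 2.000) = 166.410 / 4.000 = 41.602 m.

Braking distance ≈ 42 m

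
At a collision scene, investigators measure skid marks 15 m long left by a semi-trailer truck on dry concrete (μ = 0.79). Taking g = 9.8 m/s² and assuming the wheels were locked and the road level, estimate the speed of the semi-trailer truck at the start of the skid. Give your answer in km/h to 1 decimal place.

Deceleration a = μg = 0.79 × 9.8 = 7.742 m/s².
v = √(2a·d) = √(2 × 7.742 × 15) = √232.260 = 15.2401 m/s.
= 15.2401 × 3.6 = 54.864 km/h.

Initial speed ≈ 54.9 km/h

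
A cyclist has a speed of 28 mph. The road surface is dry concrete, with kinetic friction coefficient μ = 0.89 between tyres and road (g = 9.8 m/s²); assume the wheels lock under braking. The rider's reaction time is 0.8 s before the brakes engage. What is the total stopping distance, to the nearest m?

28 mph × 0.44704 = 12.5171 m/s.
a = μg = 0.89 × 9.8 = 8.722 m/s².
Reaction distance = v·t_r = 12.5171 × 0.8 = 10.014 m.
Braking distance = v²/(2a) = 12.5171² / (2 × 8.722) = 156.678 / 17.444 = 8.982 m.
Total = 10.014 + 8.982 = 18.996 m.

Total stopping distance ≈ 19 m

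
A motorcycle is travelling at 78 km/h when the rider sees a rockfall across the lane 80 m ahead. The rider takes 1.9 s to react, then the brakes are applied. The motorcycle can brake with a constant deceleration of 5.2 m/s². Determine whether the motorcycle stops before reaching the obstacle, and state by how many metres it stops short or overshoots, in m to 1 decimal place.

No — it overshoots by 6.3 m

78 km/h ÷ 3.6 = 21.6667 m/s.
Reaction distance = 21.6667 × 1.9 = 41.167 m.
Braking distance = v²/(2a) = 469.446 / 10.400 = 45.139 m.
Total stopping distance = 41.167 + 45.139 = 86.306 m, vs 80 m available — it cannot stop in time and overshoots by 86.306 − 80 = 6.306 m.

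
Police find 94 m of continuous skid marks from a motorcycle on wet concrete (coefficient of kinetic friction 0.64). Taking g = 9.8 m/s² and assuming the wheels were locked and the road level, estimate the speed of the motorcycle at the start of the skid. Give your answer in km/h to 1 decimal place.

Initial speed ≈ 123.6 km/h

Deceleration a = μg = 0.64 × 9.8 = 6.272 m/s².
v = √(2a·d) = √(2 × 6.272 × 94) = √1179.136 = 34.3385 m/s.
= 34.3385 × 3.6 = 123.619 km/h.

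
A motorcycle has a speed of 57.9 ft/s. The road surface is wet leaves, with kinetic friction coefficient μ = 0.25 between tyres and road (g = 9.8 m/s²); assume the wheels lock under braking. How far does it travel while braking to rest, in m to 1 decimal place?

57.9 ft/s × 0.3048 = 17.6479 m/s.
a = μg = 0.25 × 9.8 = 2.450 m/s².
Braking distance = v²/(2a) = 17.6479² / (2 × 2.450) = 311.448 / 4.900 = 63.561 m.

Braking distance ≈ 63.6 m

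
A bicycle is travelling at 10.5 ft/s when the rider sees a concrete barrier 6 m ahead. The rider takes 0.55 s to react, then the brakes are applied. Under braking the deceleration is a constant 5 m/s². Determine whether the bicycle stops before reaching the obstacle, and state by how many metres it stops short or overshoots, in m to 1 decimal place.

10.5 ft/s × 0.3048 = 3.2004 m/s.
Reaction distance = 3.2004 × 0.55 = 1.760 m.
Braking distance = v²/(2a) = 10.243 / 10.000 = 1.024 m.
Total stopping distance = 1.760 + 1.024 = 2.784 m, vs 6 m available — it stops with 6 − 2.784 = 3.216 m to spare.

Yes — it stops 3.2 m short of the obstacle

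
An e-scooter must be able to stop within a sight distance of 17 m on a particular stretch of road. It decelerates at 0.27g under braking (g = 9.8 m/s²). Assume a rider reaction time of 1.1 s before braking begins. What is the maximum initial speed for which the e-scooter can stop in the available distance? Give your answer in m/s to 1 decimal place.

a = 0.27 × 9.8 = 2.646 m/s².
Stopping distance: v·t_r + v²/(2a) = 17 with t_r = 1.1 s and a = 2.646 m/s².
So v² + 5.821 v − 89.96 = 0.
Positive root: v = −a·t_r + √((a·t_r)² + 2a·d) = −2.911 + √(8.474 + 89.96) = 7.0104 m/s.

Maximum speed ≈ 7.0 m/s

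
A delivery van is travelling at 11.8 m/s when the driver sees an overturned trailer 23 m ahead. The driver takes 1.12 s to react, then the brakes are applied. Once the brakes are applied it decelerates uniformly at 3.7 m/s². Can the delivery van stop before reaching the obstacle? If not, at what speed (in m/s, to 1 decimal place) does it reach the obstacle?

No — it strikes the obstacle at 8.2 m/s

Reaction distance = 11.8000 × 1.12 = 13.216 m.
Braking distance needed to stop: v²/(2a) = 139.240 / 7.400 = 18.816 m, so total needed = 13.216 + 18.816 = 32.032 m > 23 m — it cannot stop.
Distance remaining when braking begins: 23 − 13.216 = 9.784 m.
v² = v₀² − 2a·d = 139.240 − 2 × 3.700 × 9.784 = 66.838 m²/s².
v = √66.838 = 8.175 m/s.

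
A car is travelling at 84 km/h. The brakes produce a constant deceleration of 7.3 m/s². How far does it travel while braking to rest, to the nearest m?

84 km/h ÷ 3.6 = 23.3333 m/s.
Braking distance = v²/(2a) = 23.3333² / (2 × 7.300) = 544.443 / 14.600 = 37.291 m.

Braking distance ≈ 37 m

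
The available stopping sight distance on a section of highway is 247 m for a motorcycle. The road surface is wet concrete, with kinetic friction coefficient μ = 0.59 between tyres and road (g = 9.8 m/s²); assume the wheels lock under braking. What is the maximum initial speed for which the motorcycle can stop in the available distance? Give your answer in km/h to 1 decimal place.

a = μg = 0.59 × 9.8 = 5.782 m/s².
v²/(2a) = d ⇒ v = √(2 × 5.782 × 247) = √2856.31 = 53.4445 m/s.
53.4445 m/s × 3.6 = 192.400 km/h.

Maximum speed ≈ 192.4 km/h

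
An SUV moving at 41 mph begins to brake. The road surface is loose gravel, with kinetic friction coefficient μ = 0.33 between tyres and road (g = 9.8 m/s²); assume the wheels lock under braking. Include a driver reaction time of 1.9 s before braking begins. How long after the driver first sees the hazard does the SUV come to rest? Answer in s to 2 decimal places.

41 mph × 0.44704 = 18.3286 m/s.
a = μg = 0.33 × 9.8 = 3.234 m/s².
Braking time = v/a = 18.3286 / 3.234 = 5.667 s.
Total = 1.9 + 5.667 = 7.567 s.

Total time ≈ 7.57 s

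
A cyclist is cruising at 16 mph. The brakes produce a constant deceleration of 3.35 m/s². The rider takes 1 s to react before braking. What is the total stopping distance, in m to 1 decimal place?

Total stopping distance ≈ 14.8 m

16 mph × 0.44704 = 7.1526 m/s.
Reaction distance = v·t_r = 7.1526 × 1 = 7.153 m.
Braking distance = v²/(2a) = 7.1526² / (2 × 3.350) = 51.160 / 6.700 = 7.636 m.
Total = 7.153 + 7.636 = 14.789 m.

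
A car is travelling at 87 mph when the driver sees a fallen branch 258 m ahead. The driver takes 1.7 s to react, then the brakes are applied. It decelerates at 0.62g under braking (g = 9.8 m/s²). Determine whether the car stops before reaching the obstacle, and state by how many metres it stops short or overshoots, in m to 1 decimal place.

87 mph × 0.44704 = 38.8925 m/s.
a = 0.62 × 9.8 = 6.076 m/s².
Reaction distance = 38.8925 × 1.7 = 66.117 m.
Braking distance = v²/(2a) = 1512.627 / 12.152 = 124.476 m.
Total stopping distance = 66.117 + 124.476 = 190.593 m, vs 258 m available — it stops with 258 − 190.593 = 67.407 m to spare.

Yes — it stops 67.4 m short of the obstacle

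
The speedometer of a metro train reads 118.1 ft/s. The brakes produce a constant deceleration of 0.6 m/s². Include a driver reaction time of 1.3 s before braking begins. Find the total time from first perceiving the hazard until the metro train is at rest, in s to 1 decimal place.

Total time ≈ 61.3 s

118.1 ft/s × 0.3048 = 35.9969 m/s.
Braking time = v/a = 35.9969 / 0.600 = 59.995 s.
Total = 1.3 + 59.995 = 61.295 s.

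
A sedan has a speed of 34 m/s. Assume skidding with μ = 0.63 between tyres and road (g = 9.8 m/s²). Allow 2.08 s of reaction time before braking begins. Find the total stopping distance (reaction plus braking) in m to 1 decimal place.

Total stopping distance ≈ 164.3 m

a = μg = 0.63 × 9.8 = 6.174 m/s².
Reaction distance = v·t_r = 34.0000 × 2.08 = 70.720 m.
Braking distance = v²/(2a) = 34.0000² / (2 × 6.174) = 1156.000 / 12.348 = 93.618 m.
Total = 70.720 + 93.618 = 164.338 m.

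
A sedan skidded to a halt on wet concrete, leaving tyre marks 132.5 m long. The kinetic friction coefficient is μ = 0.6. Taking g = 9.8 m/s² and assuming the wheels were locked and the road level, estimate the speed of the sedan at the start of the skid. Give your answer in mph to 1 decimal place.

Initial speed ≈ 88.3 mph

Deceleration a = μg = 0.6 × 9.8 = 5.880 m/s².
v = √(2a·d) = √(2 × 5.880 × 132.5) = √1558.200 = 39.4740 m/s.
= 39.4740 ÷ 0.44704 = 88.301 mph.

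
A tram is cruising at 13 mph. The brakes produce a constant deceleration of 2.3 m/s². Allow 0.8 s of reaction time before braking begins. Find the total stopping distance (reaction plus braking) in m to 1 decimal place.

Total stopping distance ≈ 12.0 m

13 mph × 0.44704 = 5.8115 m/s.
Reaction distance = v·t_r = 5.8115 × 0.8 = 4.649 m.
Braking distance = v²/(2a) = 5.8115² / (2 × 2.300) = 33.774 / 4.600 = 7.342 m.
Total = 4.649 + 7.342 = 11.991 m.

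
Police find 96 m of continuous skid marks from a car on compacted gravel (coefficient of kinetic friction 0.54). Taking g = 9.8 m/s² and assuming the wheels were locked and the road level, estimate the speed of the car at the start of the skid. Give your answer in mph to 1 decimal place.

Initial speed ≈ 71.3 mph

Deceleration a = μg = 0.54 × 9.8 = 5.292 m/s².
v = √(2a·d) = √(2 × 5.292 × 96) = √1016.064 = 31.8758 m/s.
= 31.8758 ÷ 0.44704 = 71.304 mph.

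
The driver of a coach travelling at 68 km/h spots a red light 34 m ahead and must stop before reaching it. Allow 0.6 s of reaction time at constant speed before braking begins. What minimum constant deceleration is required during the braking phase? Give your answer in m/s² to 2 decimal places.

68 km/h ÷ 3.6 = 18.8889 m/s.
Distance covered during reaction = 18.8889 × 0.6 = 11.333 m.
Distance available for braking: 34 − 11.333 = 22.667 m.
v² = 2a·d ⇒ a = v²/(2d) = 18.8889² / (2 × 22.667) = 356.791 / 45.334 = 7.8703 m/s².

Required deceleration ≈ 7.87 m/s²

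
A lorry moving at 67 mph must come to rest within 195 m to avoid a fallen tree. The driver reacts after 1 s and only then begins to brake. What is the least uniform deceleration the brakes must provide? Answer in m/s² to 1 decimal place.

Required deceleration ≈ 2.7 m/s²

67 mph × 0.44704 = 29.9517 m/s.
Distance covered during reaction = 29.9517 × 1 = 29.952 m.
Distance available for braking: 195 − 29.952 = 165.048 m.
v² = 2a·d ⇒ a = v²/(2d) = 29.9517² / (2 × 165.048) = 897.104 / 330.096 = 2.7177 m/s².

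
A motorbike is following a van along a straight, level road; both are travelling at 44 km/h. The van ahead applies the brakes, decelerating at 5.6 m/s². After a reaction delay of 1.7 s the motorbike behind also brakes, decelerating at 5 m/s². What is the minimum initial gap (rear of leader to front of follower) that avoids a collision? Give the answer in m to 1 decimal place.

Minimum gap ≈ 22.4 m

44 km/h ÷ 3.6 = 12.2222 m/s.
Leader travels v²/(2a_L) = 149.382 / 11.200 = 13.338 m before stopping.
Follower covers v·t_r = 12.2222 × 1.7 = 20.778 m while reacting, then v²/(2a_F) = 149.382 / 10.000 = 14.938 m while braking, for a total of 20.778 + 14.938 = 35.716 m.
Since a_F ≤ a_L and the follower starts braking later, the follower is never slower than the leader, so the closest approach is when both have stopped.
Minimum gap = 35.716 − 13.338 = 22.378 m.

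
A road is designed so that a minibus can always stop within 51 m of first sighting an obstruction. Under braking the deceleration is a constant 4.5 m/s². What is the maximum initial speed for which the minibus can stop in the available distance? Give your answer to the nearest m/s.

v²/(2a) = d ⇒ v = √(2 × 4.500 × 51) = √459.00 = 21.4243 m/s.

Maximum speed ≈ 21 m/s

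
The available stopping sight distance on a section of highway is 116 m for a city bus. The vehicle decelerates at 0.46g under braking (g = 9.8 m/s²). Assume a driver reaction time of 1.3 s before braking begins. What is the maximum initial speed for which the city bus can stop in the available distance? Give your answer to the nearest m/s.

Maximum speed ≈ 27 m/s

a = 0.46 × 9.8 = 4.508 m/s².
Stopping distance: v·t_r + v²/(2a) = 116 with t_r = 1.3 s and a = 4.508 m/s².
So v² + 11.721 v − 1045.86 = 0.
Positive root: v = −a·t_r + √((a·t_r)² + 2a·d) = −5.860 + √(34.340 + 1045.86) = 27.0064 m/s.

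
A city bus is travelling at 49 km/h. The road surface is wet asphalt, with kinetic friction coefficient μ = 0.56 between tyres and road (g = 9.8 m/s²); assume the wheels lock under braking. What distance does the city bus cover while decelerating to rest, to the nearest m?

49 km/h ÷ 3.6 = 13.6111 m/s.
a = μg = 0.56 × 9.8 = 5.488 m/s².
Braking distance = v²/(2a) = 13.6111² / (2 × 5.488) = 185.262 / 10.976 = 16.879 m.

Braking distance ≈ 17 m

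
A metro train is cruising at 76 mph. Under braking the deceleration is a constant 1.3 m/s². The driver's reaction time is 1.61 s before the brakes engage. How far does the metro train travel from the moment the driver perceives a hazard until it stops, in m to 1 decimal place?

76 mph × 0.44704 = 33.9750 m/s.
Reaction distance = v·t_r = 33.9750 × 1.61 = 54.700 m.
Braking distance = v²/(2a) = 33.9750² / (2 × 1.300) = 1154.301 / 2.600 = 443.962 m.
Total = 54.700 + 443.962 = 498.662 m.

Total stopping distance ≈ 498.7 m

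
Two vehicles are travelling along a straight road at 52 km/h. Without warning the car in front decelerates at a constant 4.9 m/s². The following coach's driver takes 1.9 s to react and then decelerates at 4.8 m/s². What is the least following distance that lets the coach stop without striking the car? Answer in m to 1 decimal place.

Minimum gap ≈ 27.9 m

52 km/h ÷ 3.6 = 14.4444 m/s.
Leader travels v²/(2a_L) = 208.641 / 9.800 = 21.290 m before stopping.
Follower covers v·t_r = 14.4444 × 1.9 = 27.444 m while reacting, then v²/(2a_F) = 208.641 / 9.600 = 21.733 m while braking, for a total of 27.444 + 21.733 = 49.177 m.
Since a_F ≤ a_L and the follower starts braking later, the follower is never slower than the leader, so the closest approach is when both have stopped.
Minimum gap = 49.177 − 21.290 = 27.887 m.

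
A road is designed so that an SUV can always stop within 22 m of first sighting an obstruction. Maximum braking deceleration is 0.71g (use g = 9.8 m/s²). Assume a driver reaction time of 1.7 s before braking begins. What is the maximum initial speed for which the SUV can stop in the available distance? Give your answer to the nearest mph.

Maximum speed ≈ 21 mph

a = 0.71 × 9.8 = 6.958 m/s².
Stopping distance: v·t_r + v²/(2a) = 22 with t_r = 1.7 s and a = 6.958 m/s².
So v² + 23.657 v − 306.15 = 0.
Positive root: v = −a·t_r + √((a·t_r)² + 2a·d) = −11.829 + √(139.925 + 306.15) = 9.2915 m/s.
9.2915 m/s ÷ 0.44704 = 20.784 mph.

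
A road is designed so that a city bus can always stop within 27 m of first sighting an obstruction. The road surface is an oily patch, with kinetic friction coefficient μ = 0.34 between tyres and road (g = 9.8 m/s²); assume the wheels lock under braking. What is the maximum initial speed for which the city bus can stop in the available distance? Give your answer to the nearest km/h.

Maximum speed ≈ 48 km/h

a = μg = 0.34 × 9.8 = 3.332 m/s².
v²/(2a) = d ⇒ v = √(2 × 3.332 × 27) = √179.93 = 13.4138 m/s.
13.4138 m/s × 3.6 = 48.290 km/h.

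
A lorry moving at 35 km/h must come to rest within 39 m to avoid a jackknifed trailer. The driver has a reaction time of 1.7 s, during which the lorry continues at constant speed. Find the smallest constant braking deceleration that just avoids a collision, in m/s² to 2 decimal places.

35 km/h ÷ 3.6 = 9.7222 m/s.
Distance covered during reaction = 9.7222 × 1.7 = 16.528 m.
Distance available for braking: 39 − 16.528 = 22.472 m.
v² = 2a·d ⇒ a = v²/(2d) = 9.7222² / (2 × 22.472) = 94.521 / 44.944 = 2.1031 m/s².

Required deceleration ≈ 2.10 m/s²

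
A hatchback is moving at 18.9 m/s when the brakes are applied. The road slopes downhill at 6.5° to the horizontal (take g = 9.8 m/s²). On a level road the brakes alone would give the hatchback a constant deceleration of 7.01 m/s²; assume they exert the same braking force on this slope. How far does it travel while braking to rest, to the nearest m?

Braking distance ≈ 30 m

Gravity along the downhill slope reduces the braking deceleration: a_eff = 7.010 − 9.8·sin 6.5° = 7.010 − 1.109 = 5.901 m/s².
Braking distance = v²/(2a) = 18.9000² / (2 × 5.901) = 357.210 / 11.802 = 30.267 m.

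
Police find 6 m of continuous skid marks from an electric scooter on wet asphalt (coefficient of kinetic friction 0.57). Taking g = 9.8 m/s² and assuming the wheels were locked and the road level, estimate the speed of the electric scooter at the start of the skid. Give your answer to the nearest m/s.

Initial speed ≈ 8 m/s

Deceleration a = μg = 0.57 × 9.8 = 5.586 m/s².
v = √(2a·d) = √(2 × 5.586 × 6) = √67.032 = 8.1873 m/s.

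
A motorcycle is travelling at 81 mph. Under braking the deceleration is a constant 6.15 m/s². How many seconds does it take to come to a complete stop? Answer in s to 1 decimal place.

81 mph × 0.44704 = 36.2102 m/s.
Braking time = v/a = 36.2102 / 6.150 = 5.888 s.

Braking time ≈ 5.9 s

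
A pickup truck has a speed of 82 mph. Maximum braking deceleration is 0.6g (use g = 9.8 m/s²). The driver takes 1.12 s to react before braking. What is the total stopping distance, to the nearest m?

82 mph × 0.44704 = 36.6573 m/s.
a = 0.6 × 9.8 = 5.880 m/s².
Reaction distance = v·t_r = 36.6573 × 1.12 = 41.056 m.
Braking distance = v²/(2a) = 36.6573² / (2 × 5.880) = 1343.758 / 11.760 = 114.265 m.
Total = 41.056 + 114.265 = 155.321 m.

Total stopping distance ≈ 155 m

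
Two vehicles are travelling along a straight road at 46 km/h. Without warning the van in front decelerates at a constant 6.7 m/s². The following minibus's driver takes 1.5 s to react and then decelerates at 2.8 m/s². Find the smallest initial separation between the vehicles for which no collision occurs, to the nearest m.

46 km/h ÷ 3.6 = 12.7778 m/s.
Leader travels v²/(2a_L) = 163.272 / 13.400 = 12.184 m before stopping.
Follower covers v·t_r = 12.7778 × 1.5 = 19.167 m while reacting, then v²/(2a_F) = 163.272 / 5.600 = 29.156 m while braking, for a total of 19.167 + 29.156 = 48.323 m.
Since a_F ≤ a_L and the follower starts braking later, the follower is never slower than the leader, so the closest approach is when both have stopped.
Minimum gap = 48.323 − 12.184 = 36.139 m.

Minimum gap ≈ 36 m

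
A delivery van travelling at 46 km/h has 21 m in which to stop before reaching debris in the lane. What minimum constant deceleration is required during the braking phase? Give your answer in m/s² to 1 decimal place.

Required deceleration ≈ 3.9 m/s²

46 km/h ÷ 3.6 = 12.7778 m/s.
v² = 2a·d ⇒ a = v²/(2d) = 12.7778² / (2 × 21.000) = 163.272 / 42.000 = 3.8874 m/s².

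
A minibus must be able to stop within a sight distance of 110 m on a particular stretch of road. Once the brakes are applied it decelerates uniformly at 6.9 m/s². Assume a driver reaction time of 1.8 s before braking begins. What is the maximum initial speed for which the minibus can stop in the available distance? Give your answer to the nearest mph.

Stopping distance: v·t_r + v²/(2a) = 110 with t_r = 1.8 s and a = 6.900 m/s².
So v² + 24.840 v − 1518.00 = 0.
Positive root: v = −a·t_r + √((a·t_r)² + 2a·d) = −12.420 + √(154.256 + 1518.00) = 28.4732 m/s.
28.4732 m/s ÷ 0.44704 = 63.693 mph.

Maximum speed ≈ 64 mph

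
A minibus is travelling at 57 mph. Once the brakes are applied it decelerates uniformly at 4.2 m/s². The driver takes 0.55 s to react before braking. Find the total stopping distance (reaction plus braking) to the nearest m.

57 mph × 0.44704 = 25.4813 m/s.
Reaction distance = v·t_r = 25.4813 × 0.55 = 14.015 m.
Braking distance = v²/(2a) = 25.4813² / (2 × 4.200) = 649.297 / 8.400 = 77.297 m.
Total = 14.015 + 77.297 = 91.312 m.

Total stopping distance ≈ 91 m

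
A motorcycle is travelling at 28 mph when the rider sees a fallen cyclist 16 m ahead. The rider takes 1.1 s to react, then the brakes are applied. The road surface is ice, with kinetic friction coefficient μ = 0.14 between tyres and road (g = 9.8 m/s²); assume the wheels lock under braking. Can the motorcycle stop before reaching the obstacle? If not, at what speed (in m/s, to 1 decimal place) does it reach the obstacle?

28 mph × 0.44704 = 12.5171 m/s.
a = μg = 0.14 × 9.8 = 1.372 m/s².
Reaction distance = 12.5171 × 1.1 = 13.769 m.
Braking distance needed to stop: v²/(2a) = 156.678 / 2.744 = 57.098 m, so total needed = 13.769 + 57.098 = 70.867 m > 16 m — it cannot stop.
Distance remaining when braking begins: 16 − 13.769 = 2.231 m.
v² = v₀² − 2a·d = 156.678 − 2 × 1.372 × 2.231 = 150.556 m²/s².
v = √150.556 = 12.270 m/s.

No — it strikes the obstacle at 12.3 m/s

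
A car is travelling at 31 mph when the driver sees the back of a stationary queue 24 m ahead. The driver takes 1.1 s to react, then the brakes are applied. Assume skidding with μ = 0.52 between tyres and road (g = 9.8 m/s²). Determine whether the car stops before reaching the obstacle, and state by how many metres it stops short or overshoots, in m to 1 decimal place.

31 mph × 0.44704 = 13.8582 m/s.
a = μg = 0.52 × 9.8 = 5.096 m/s².
Reaction distance = 13.8582 × 1.1 = 15.244 m.
Braking distance = v²/(2a) = 192.050 / 10.192 = 18.843 m.
Total stopping distance = 15.244 + 18.843 = 34.087 m, vs 24 m available — it cannot stop in time and overshoots by 34.087 − 24 = 10.087 m.

No — it overshoots by 10.1 m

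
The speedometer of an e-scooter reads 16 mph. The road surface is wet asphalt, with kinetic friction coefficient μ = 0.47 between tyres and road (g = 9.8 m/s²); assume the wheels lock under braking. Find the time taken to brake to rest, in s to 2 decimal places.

16 mph × 0.44704 = 7.1526 m/s.
a = μg = 0.47 × 9.8 = 4.606 m/s².
Braking time = v/a = 7.1526 / 4.606 = 1.553 s.

Braking time ≈ 1.55 s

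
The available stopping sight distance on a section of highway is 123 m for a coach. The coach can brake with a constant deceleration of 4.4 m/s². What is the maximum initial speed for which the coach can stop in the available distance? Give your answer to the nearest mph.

v²/(2a) = d ⇒ v = √(2 × 4.400 × 123) = √1082.40 = 32.8998 m/s.
32.8998 m/s ÷ 0.44704 = 73.595 mph.

Maximum speed ≈ 74 mph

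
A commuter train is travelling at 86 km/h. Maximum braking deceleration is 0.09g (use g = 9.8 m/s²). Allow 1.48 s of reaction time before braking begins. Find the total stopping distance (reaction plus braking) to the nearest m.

Total stopping distance ≈ 359 m

86 km/h ÷ 3.6 = 23.8889 m/s.
a = 0.09 × 9.8 = 0.882 m/s².
Reaction distance = v·t_r = 23.8889 × 1.48 = 35.356 m.
Braking distance = v²/(2a) = 23.8889² / (2 × 0.882) = 570.680 / 1.764 = 323.515 m.
Total = 35.356 + 323.515 = 358.871 m.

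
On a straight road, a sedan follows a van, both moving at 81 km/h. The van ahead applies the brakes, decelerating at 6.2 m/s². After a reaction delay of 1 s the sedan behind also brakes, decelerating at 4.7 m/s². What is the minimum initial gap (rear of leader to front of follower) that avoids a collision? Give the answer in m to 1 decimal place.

Minimum gap ≈ 35.5 m

81 km/h ÷ 3.6 = 22.5000 m/s.
Leader travels v²/(2a_L) = 506.250 / 12.400 = 40.827 m before stopping.
Follower covers v·t_r = 22.5000 × 1 = 22.500 m while reacting, then v²/(2a_F) = 506.250 / 9.400 = 53.856 m while braking, for a total of 22.500 + 53.856 = 76.356 m.
Since a_F ≤ a_L and the follower starts braking later, the follower is never slower than the leader, so the closest approach is when both have stopped.
Minimum gap = 76.356 − 40.827 = 35.529 m.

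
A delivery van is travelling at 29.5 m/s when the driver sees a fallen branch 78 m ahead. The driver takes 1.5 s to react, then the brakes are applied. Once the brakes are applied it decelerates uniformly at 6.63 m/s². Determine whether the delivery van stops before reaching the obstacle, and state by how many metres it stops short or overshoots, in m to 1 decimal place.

Reaction distance = 29.5000 × 1.5 = 44.250 m.
Braking distance = v²/(2a) = 870.250 / 13.260 = 65.630 m.
Total stopping distance = 44.250 + 65.630 = 109.880 m, vs 78 m available — it cannot stop in time and overshoots by 109.880 − 78 = 31.880 m.

No — it overshoots by 31.9 m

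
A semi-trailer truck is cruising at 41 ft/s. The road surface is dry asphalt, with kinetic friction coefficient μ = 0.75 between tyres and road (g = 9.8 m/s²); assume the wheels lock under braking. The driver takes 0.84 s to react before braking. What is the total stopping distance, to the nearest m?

Total stopping distance ≈ 21 m

41 ft/s × 0.3048 = 12.4968 m/s.
a = μg = 0.75 × 9.8 = 7.350 m/s².
Reaction distance = v·t_r = 12.4968 × 0.84 = 10.497 m.
Braking distance = v²/(2a) = 12.4968² / (2 × 7.350) = 156.170 / 14.700 = 10.624 m.
Total = 10.497 + 10.624 = 21.121 m.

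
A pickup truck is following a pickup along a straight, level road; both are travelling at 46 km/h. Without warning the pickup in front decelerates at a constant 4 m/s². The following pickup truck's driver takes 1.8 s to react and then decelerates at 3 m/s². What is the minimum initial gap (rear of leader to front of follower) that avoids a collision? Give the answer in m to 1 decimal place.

Minimum gap ≈ 29.8 m

46 km/h ÷ 3.6 = 12.7778 m/s.
Leader travels v²/(2a_L) = 163.272 / 8.000 = 20.409 m before stopping.
Follower covers v·t_r = 12.7778 × 1.8 = 23.000 m while reacting, then v²/(2a_F) = 163.272 / 6.000 = 27.212 m while braking, for a total of 23.000 + 27.212 = 50.212 m.
Since a_F ≤ a_L and the follower starts braking later, the follower is never slower than the leader, so the closest approach is when both have stopped.
Minimum gap = 50.212 − 20.409 = 29.803 m.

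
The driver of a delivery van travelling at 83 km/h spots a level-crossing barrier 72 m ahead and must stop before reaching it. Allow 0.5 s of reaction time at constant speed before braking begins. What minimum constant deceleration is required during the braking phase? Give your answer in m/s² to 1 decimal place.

Required deceleration ≈ 4.4 m/s²

83 km/h ÷ 3.6 = 23.0556 m/s.
Distance covered during reaction = 23.0556 × 0.5 = 11.528 m.
Distance available for braking: 72 − 11.528 = 60.472 m.
v² = 2a·d ⇒ a = v²/(2d) = 23.0556² / (2 × 60.472) = 531.561 / 120.944 = 4.3951 m/s².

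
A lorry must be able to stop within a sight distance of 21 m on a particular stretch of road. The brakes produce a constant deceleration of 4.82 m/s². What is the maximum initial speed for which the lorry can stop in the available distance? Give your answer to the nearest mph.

Maximum speed ≈ 32 mph

v²/(2a) = d ⇒ v = √(2 × 4.820 × 21) = √202.44 = 14.2281 m/s.
14.2281 m/s ÷ 0.44704 = 31.827 mph.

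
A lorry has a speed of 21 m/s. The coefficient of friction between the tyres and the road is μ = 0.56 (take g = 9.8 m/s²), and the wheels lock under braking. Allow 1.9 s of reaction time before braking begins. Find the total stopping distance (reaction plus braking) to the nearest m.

a = μg = 0.56 × 9.8 = 5.488 m/s².
Reaction distance = v·t_r = 21.0000 × 1.9 = 39.900 m.
Braking distance = v²/(2a) = 21.0000² / (2 × 5.488) = 441.000 / 10.976 = 40.179 m.
Total = 39.900 + 40.179 = 80.079 m.

Total stopping distance ≈ 80 m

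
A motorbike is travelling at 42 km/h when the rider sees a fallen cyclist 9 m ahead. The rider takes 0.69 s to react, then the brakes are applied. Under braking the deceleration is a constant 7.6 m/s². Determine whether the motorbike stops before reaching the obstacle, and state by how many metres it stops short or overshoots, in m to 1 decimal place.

No — it overshoots by 8.0 m

42 km/h ÷ 3.6 = 11.6667 m/s.
Reaction distance = 11.6667 × 0.69 = 8.050 m.
Braking distance = v²/(2a) = 136.112 / 15.200 = 8.955 m.
Total stopping distance = 8.050 + 8.955 = 17.005 m, vs 9 m available — it cannot stop in time and overshoots by 17.005 − 9 = 8.005 m.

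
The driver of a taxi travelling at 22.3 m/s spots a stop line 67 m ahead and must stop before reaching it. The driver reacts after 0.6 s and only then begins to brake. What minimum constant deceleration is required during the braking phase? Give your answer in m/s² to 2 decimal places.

Distance covered during reaction = 22.3000 × 0.6 = 13.380 m.
Distance available for braking: 67 − 13.380 = 53.620 m.
v² = 2a·d ⇒ a = v²/(2d) = 22.3000² / (2 × 53.620) = 497.290 / 107.240 = 4.6372 m/s².

Required deceleration ≈ 4.64 m/s²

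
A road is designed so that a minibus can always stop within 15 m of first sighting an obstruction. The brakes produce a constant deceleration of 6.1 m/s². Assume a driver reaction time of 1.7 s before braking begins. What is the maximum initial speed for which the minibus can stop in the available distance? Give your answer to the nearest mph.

Stopping distance: v·t_r + v²/(2a) = 15 with t_r = 1.7 s and a = 6.100 m/s².
So v² + 20.740 v − 183.00 = 0.
Positive root: v = −a·t_r + √((a·t_r)² + 2a·d) = −10.370 + √(107.537 + 183.00) = 6.6751 m/s.
6.6751 m/s ÷ 0.44704 = 14.932 mph.

Maximum speed ≈ 15 mph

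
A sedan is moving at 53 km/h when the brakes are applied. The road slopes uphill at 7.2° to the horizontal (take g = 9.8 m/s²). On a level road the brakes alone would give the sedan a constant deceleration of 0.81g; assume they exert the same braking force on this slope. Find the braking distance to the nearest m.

Braking distance ≈ 12 m

53 km/h ÷ 3.6 = 14.7222 m/s.
a = 0.81 × 9.8 = 7.938 m/s².
Gravity along the uphill slope adds to the braking deceleration: a_eff = 7.938 + 9.8·sin 7.2° = 7.938 + 1.228 = 9.166 m/s².
Braking distance = v²/(2a) = 14.7222² / (2 × 9.166) = 216.743 / 18.332 = 11.823 m.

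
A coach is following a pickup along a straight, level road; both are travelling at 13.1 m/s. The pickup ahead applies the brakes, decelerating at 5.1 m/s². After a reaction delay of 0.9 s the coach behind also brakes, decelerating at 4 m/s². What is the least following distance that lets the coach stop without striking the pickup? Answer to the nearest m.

Leader travels v²/(2a_L) = 171.610 / 10.200 = 16.825 m before stopping.
Follower covers v·t_r = 13.1000 × 0.9 = 11.790 m while reacting, then v²/(2a_F) = 171.610 / 8.000 = 21.451 m while braking, for a total of 11.790 + 21.451 = 33.241 m.
Since a_F ≤ a_L and the follower starts braking later, the follower is never slower than the leader, so the closest approach is when both have stopped.
Minimum gap = 33.241 − 16.825 = 16.416 m.

Minimum gap ≈ 16 m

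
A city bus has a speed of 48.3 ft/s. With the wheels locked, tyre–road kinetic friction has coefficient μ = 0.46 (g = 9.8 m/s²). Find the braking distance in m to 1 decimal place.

Braking distance ≈ 24.0 m

48.3 ft/s × 0.3048 = 14.7218 m/s.
a = μg = 0.46 × 9.8 = 4.508 m/s².
Braking distance = v²/(2a) = 14.7218² / (2 × 4.508) = 216.731 / 9.016 = 24.038 m.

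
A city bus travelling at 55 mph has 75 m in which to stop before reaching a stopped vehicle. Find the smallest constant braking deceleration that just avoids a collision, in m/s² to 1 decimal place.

55 mph × 0.44704 = 24.5872 m/s.
v² = 2a·d ⇒ a = v²/(2d) = 24.5872² / (2 × 75.000) = 604.530 / 150.000 = 4.0302 m/s².

Required deceleration ≈ 4.0 m/s²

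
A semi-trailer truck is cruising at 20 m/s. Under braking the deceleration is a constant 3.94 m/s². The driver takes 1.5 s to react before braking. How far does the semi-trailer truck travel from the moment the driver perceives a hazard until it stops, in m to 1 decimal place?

Reaction distance = v·t_r = 20.0000 × 1.5 = 30.000 m.
Braking distance = v²/(2a) = 20.0000² / (2 × 3.940) = 400.000 / 7.880 = 50.761 m.
Total = 30.000 + 50.761 = 80.761 m.

Total stopping distance ≈ 80.8 m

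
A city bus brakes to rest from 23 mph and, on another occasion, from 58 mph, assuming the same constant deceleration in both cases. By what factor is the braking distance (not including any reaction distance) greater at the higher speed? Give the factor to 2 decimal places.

Factor ≈ 6.36

Braking distance d = v²/(2a), so with a fixed, d ∝ v².
Factor = (58/23)² = 2.5217² = 6.3590.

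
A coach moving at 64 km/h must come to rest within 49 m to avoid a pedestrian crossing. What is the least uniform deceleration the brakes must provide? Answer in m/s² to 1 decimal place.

64 km/h ÷ 3.6 = 17.7778 m/s.
v² = 2a·d ⇒ a = v²/(2d) = 17.7778² / (2 × 49.000) = 316.050 / 98.000 = 3.2250 m/s².

Required deceleration ≈ 3.2 m/s²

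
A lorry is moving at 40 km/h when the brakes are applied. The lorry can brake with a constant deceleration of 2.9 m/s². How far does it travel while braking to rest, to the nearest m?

Braking distance ≈ 21 m

40 km/h ÷ 3.6 = 11.1111 m/s.
Braking distance = v²/(2a) = 11.1111² / (2 × 2.900) = 123.457 / 5.800 = 21.286 m.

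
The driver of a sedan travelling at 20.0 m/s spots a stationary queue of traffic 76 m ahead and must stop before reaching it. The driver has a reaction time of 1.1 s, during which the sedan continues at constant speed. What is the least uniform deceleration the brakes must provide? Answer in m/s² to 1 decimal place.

Required deceleration ≈ 3.7 m/s²

Distance covered during reaction = 20.0000 × 1.1 = 22.000 m.
Distance available for braking: 76 − 22.000 = 54.000 m.
v² = 2a·d ⇒ a = v²/(2d) = 20.0000² / (2 × 54.000) = 400.000 / 108.000 = 3.7037 m/s².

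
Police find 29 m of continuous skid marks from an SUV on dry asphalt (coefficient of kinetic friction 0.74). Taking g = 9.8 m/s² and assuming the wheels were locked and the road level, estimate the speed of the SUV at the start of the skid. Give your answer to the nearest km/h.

Initial speed ≈ 74 km/h

Deceleration a = μg = 0.74 × 9.8 = 7.252 m/s².
v = √(2a·d) = √(2 × 7.252 × 29) = √420.616 = 20.5089 m/s.
= 20.5089 × 3.6 = 73.832 km/h.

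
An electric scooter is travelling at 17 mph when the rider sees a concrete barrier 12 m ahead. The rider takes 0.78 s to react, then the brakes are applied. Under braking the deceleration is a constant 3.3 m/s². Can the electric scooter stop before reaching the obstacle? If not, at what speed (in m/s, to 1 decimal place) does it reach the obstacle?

17 mph × 0.44704 = 7.5997 m/s.
Reaction distance = 7.5997 × 0.78 = 5.928 m.
Braking distance needed to stop: v²/(2a) = 57.755 / 6.600 = 8.751 m, so total needed = 5.928 + 8.751 = 14.679 m > 12 m — it cannot stop.
Distance remaining when braking begins: 12 − 5.928 = 6.072 m.
v² = v₀² − 2a·d = 57.755 − 2 × 3.300 × 6.072 = 17.680 m²/s².
v = √17.680 = 4.205 m/s.

No — it strikes the obstacle at 4.2 m/s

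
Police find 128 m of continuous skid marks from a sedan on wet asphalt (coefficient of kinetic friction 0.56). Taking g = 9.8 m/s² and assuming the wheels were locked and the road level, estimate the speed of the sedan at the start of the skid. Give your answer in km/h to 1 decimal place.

Initial speed ≈ 134.9 km/h

Deceleration a = μg = 0.56 × 9.8 = 5.488 m/s².
v = √(2a·d) = √(2 × 5.488 × 128) = √1404.928 = 37.4824 m/s.
= 37.4824 × 3.6 = 134.937 km/h.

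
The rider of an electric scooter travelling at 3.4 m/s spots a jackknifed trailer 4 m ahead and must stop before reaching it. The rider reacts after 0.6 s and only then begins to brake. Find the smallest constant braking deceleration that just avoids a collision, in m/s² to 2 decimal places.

Required deceleration ≈ 2.95 m/s²

Distance covered during reaction = 3.4000 × 0.6 = 2.040 m.
Distance available for braking: 4 − 2.040 = 1.960 m.
v² = 2a·d ⇒ a = v²/(2d) = 3.4000² / (2 × 1.960) = 11.560 / 3.920 = 2.9490 m/s².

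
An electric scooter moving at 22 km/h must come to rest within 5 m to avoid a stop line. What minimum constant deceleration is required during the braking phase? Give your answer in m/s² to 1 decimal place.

22 km/h ÷ 3.6 = 6.1111 m/s.
v² = 2a·d ⇒ a = v²/(2d) = 6.1111² / (2 × 5.000) = 37.346 / 10.000 = 3.7346 m/s².

Required deceleration ≈ 3.7 m/s²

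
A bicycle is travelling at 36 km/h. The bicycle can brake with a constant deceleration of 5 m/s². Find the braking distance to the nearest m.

36 km/h ÷ 3.6 = 10.0000 m/s.
Braking distance = v²/(2a) = 10.0000² / (2 × 5.000) = 100.000 / 10.000 = 10.000 m.

Braking distance ≈ 10 m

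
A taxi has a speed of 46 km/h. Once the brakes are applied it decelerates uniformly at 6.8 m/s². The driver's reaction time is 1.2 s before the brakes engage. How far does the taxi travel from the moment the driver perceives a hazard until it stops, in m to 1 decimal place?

46 km/h ÷ 3.6 = 12.7778 m/s.
Reaction distance = v·t_r = 12.7778 × 1.2 = 15.333 m.
Braking distance = v²/(2a) = 12.7778² / (2 × 6.800) = 163.272 / 13.600 = 12.005 m.
Total = 15.333 + 12.005 = 27.338 m.

Total stopping distance ≈ 27.3 m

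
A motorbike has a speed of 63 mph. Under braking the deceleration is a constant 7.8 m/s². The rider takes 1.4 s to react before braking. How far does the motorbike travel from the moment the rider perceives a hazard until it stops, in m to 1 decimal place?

Total stopping distance ≈ 90.3 m

63 mph × 0.44704 = 28.1635 m/s.
Reaction distance = v·t_r = 28.1635 × 1.4 = 39.429 m.
Braking distance = v²/(2a) = 28.1635² / (2 × 7.800) = 793.183 / 15.600 = 50.845 m.
Total = 39.429 + 50.845 = 90.274 m.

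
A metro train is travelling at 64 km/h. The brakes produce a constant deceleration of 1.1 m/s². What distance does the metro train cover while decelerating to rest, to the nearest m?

Braking distance ≈ 144 m

64 km/h ÷ 3.6 = 17.7778 m/s.
Braking distance = v²/(2a) = 17.7778² / (2 × 1.100) = 316.050 / 2.200 = 143.659 m.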